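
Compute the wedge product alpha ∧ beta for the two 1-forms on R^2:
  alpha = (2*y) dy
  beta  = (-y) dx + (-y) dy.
alpha ∧ beta = (2*y^2) dx ∧ dy

Distribute the wedge, using dx_i ∧ dx_j = -dx_j ∧ dx_i and dx_i ∧ dx_i = 0. For each pair (i, j) with i < j, the coefficient of dx_i ∧ dx_j in alpha ∧ beta is (alpha_i * beta_j - alpha_j * beta_i). Collecting: alpha ∧ beta = (2*y^2) dx ∧ dy.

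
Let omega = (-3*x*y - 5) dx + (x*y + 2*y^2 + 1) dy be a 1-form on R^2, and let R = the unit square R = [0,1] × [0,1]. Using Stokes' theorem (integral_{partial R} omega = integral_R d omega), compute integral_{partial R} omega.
integral_(partial R) omega = 2

Stokes: integral_partial_R omega = integral_R d omega with d omega = (∂Q/∂x - ∂P/∂y) dx ∧ dy.
  ∂Q/∂x = y
  ∂P/∂y = -3*x
  integrand = ∂Q/∂x - ∂P/∂y = 3*x + y.
Integrating over R: integral_0^1 integral_0^1 (3*x + y) dx dy = 2.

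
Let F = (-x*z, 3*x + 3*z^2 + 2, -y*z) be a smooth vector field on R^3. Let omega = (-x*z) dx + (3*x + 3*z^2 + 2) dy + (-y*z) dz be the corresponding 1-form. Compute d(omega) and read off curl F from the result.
d(omega) = (-7*z) dy ∧ dz + (-x) dz ∧ dx + (3) dx ∧ dy; curl F = (-7*z, -x, 3)

d omega = sum_{i<j} (∂f_j/∂x_i - ∂f_i/∂x_j) dx_i ∧ dx_j. Under the identification (dy ∧ dz, dz ∧ dx, dx ∧ dy) ↔ (e_x, e_y, e_z), the coefficients are exactly the components of curl F. Compute:
  ∂R/∂y - ∂Q/∂z = (-z) - (6*z) = -7*z
  ∂P/∂z - ∂R/∂x = (-x) - (0) = -x
  ∂Q/∂x - ∂P/∂y = (3) - (0) = 3.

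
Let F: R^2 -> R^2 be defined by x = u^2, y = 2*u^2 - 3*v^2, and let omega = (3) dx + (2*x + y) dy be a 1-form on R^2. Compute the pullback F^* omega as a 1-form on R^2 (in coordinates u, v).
F^* omega = (2*u*(8*u^2 - 6*v^2 + 3)) du + (-24*u^2*v + 18*v^3) dv

Using F^*(f dg) = (f ∘ F) d(g ∘ F), substitute each coordinate x_i by F_i(u, v) in f_i, and replace dx_i by d F_i = (∂F_i/∂u) du + (∂F_i/∂v) dv.
  For the x component: f_1(F) = 3; d F_1 = (2*u) du + (0) dv
  For the y component: f_2(F) = 4*u^2 - 3*v^2; d F_2 = (4*u) du + (-6*v) dv
Combining and collecting du, dv coefficients:
  coeff of du: 2*u*(8*u^2 - 6*v^2 + 3)
  coeff of dv: -24*u^2*v + 18*v^3
F^* omega = (2*u*(8*u^2 - 6*v^2 + 3)) du + (-24*u^2*v + 18*v^3) dv.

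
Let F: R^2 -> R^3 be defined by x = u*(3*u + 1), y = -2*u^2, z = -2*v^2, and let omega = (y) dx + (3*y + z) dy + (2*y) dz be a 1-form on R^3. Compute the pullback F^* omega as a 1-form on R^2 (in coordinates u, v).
F^* omega = (2*u*(6*u^2 - u + 4*v^2)) du + (16*u^2*v) dv

Using F^*(f dg) = (f ∘ F) d(g ∘ F), substitute each coordinate x_i by F_i(u, v) in f_i, and replace dx_i by d F_i = (∂F_i/∂u) du + (∂F_i/∂v) dv.
  For the x component: f_1(F) = -2*u^2; d F_1 = (6*u + 1) du + (0) dv
  For the y component: f_2(F) = -6*u^2 - 2*v^2; d F_2 = (-4*u) du + (0) dv
  For the z component: f_3(F) = -4*u^2; d F_3 = (0) du + (-4*v) dv
Combining and collecting du, dv coefficients:
  coeff of du: 2*u*(6*u^2 - u + 4*v^2)
  coeff of dv: 16*u^2*v
F^* omega = (2*u*(6*u^2 - u + 4*v^2)) du + (16*u^2*v) dv.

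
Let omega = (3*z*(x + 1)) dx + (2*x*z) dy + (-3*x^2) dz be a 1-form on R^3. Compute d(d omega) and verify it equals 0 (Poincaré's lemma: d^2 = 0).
d(d omega) = 0

Step 1: d omega = sum_{i<j} (∂f_j/∂x_i - ∂f_i/∂x_j) dx_i ∧ dx_j:
  coeff of dx ∧ dy: 2*z
  coeff of dx ∧ dz: -9*x - 3
  coeff of dy ∧ dz: -2*x
Step 2: Apply d again to each 2-form coefficient. The only possible 3-form in R^3 is dx ∧ dy ∧ dz, with coefficient
  ∂(coeff of dy∧dz)/∂x - ∂(coeff of dx∧dz)/∂y + ∂(coeff of dx∧dy)/∂z
  = ∂/∂x (-2*x) - ∂/∂y (-9*x - 3) + ∂/∂z (2*z).
Each of these terms simplifies to sums of mixed partials that cancel in pairs. The result is 0 (by equality of mixed partials for smooth functions — Schwarz / Clairaut).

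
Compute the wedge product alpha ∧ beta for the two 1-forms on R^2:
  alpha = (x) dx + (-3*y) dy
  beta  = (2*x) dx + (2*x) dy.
alpha ∧ beta = (2*x*(x + 3*y)) dx ∧ dy

Distribute the wedge, using dx_i ∧ dx_j = -dx_j ∧ dx_i and dx_i ∧ dx_i = 0. For each pair (i, j) with i < j, the coefficient of dx_i ∧ dx_j in alpha ∧ beta is (alpha_i * beta_j - alpha_j * beta_i). Collecting: alpha ∧ beta = (2*x*(x + 3*y)) dx ∧ dy.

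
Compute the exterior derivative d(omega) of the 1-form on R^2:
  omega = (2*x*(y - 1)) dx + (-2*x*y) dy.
d(omega) = (-2*x - 2*y) dx ∧ dy

For a 1-form omega = sum_i f_i dx_i, the exterior derivative is
  d(omega) = sum_{i < j} (∂f_j/∂x_i - ∂f_i/∂x_j) dx_i ∧ dx_j.
  coefficient of dx ∧ dy: ∂f_2/∂x - ∂f_1/∂y = ∂(-2*x*y)/∂x - ∂(2*x*(y - 1))/∂y = -2*x - 2*y
Assembling: d(omega) = (-2*x - 2*y) dx ∧ dy.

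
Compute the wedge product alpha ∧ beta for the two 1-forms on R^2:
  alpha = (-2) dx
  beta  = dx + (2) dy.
alpha ∧ beta = (-4) dx ∧ dy

Distribute the wedge, using dx_i ∧ dx_j = -dx_j ∧ dx_i and dx_i ∧ dx_i = 0. For each pair (i, j) with i < j, the coefficient of dx_i ∧ dx_j in alpha ∧ beta is (alpha_i * beta_j - alpha_j * beta_i). Collecting: alpha ∧ beta = (-4) dx ∧ dy.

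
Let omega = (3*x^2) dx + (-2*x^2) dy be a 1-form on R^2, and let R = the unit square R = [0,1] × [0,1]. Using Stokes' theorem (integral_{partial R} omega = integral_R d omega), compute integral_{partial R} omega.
integral_(partial R) omega = -2

Stokes: integral_partial_R omega = integral_R d omega with d omega = (∂Q/∂x - ∂P/∂y) dx ∧ dy.
  ∂Q/∂x = -4*x
  ∂P/∂y = 0
  integrand = ∂Q/∂x - ∂P/∂y = -4*x.
Integrating over R: integral_0^1 integral_0^1 (-4*x) dx dy = -2.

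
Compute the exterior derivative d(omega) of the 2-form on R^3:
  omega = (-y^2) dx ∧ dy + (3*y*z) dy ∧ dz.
d(omega) = 0

For a 2-form omega = sum_{i<j} g_{ij} dx_i ∧ dx_j, the exterior derivative is
  d(omega) = sum_{i<j} d(g_{ij}) ∧ dx_i ∧ dx_j = sum_{i<j, k} (∂g_{ij}/∂x_k) dx_k ∧ dx_i ∧ dx_j.
Expand each term, using dx_k ∧ dx_i ∧ dx_j = sgn(permutation) dx_{(a)} ∧ dx_{(b)} ∧ dx_{(c)} with (a < b < c) sorted:

Collecting like 3-forms: d(omega) = 0.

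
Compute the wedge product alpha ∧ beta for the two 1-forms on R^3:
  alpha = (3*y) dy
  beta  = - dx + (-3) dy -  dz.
alpha ∧ beta = (3*y) dx ∧ dy + (-3*y) dy ∧ dz

Distribute the wedge, using dx_i ∧ dx_j = -dx_j ∧ dx_i and dx_i ∧ dx_i = 0. For each pair (i, j) with i < j, the coefficient of dx_i ∧ dx_j in alpha ∧ beta is (alpha_i * beta_j - alpha_j * beta_i). Collecting: alpha ∧ beta = (3*y) dx ∧ dy + (-3*y) dy ∧ dz.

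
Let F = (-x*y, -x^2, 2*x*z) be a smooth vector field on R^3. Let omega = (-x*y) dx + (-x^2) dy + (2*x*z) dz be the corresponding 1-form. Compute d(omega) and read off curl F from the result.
d(omega) = (0) dy ∧ dz + (-2*z) dz ∧ dx + (-x) dx ∧ dy; curl F = (0, -2*z, -x)

d omega = sum_{i<j} (∂f_j/∂x_i - ∂f_i/∂x_j) dx_i ∧ dx_j. Under the identification (dy ∧ dz, dz ∧ dx, dx ∧ dy) ↔ (e_x, e_y, e_z), the coefficients are exactly the components of curl F. Compute:
  ∂R/∂y - ∂Q/∂z = (0) - (0) = 0
  ∂P/∂z - ∂R/∂x = (0) - (2*z) = -2*z
  ∂Q/∂x - ∂P/∂y = (-2*x) - (-x) = -x.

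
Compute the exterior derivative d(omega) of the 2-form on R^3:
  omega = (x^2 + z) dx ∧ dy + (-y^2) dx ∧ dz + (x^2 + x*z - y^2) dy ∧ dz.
d(omega) = (2*x + 2*y + z + 1) dx ∧ dy ∧ dz

For a 2-form omega = sum_{i<j} g_{ij} dx_i ∧ dx_j, the exterior derivative is
  d(omega) = sum_{i<j} d(g_{ij}) ∧ dx_i ∧ dx_j = sum_{i<j, k} (∂g_{ij}/∂x_k) dx_k ∧ dx_i ∧ dx_j.
Expand each term, using dx_k ∧ dx_i ∧ dx_j = sgn(permutation) dx_{(a)} ∧ dx_{(b)} ∧ dx_{(c)} with (a < b < c) sorted:
  d(x^2 + z) includes (∂/∂z)(x^2 + z) dz = (1) dz, which multiplied by dx ∧ dy gives (1) dx ∧ dy ∧ dz
  d(-y^2) includes (∂/∂y)(-y^2) dy = (-2*y) dy, which multiplied by dx ∧ dz gives (2*y) dx ∧ dy ∧ dz
  d(x^2 + x*z - y^2) includes (∂/∂x)(x^2 + x*z - y^2) dx = (2*x + z) dx, which multiplied by dy ∧ dz gives (2*x + z) dx ∧ dy ∧ dz
Collecting like 3-forms: d(omega) = (2*x + 2*y + z + 1) dx ∧ dy ∧ dz.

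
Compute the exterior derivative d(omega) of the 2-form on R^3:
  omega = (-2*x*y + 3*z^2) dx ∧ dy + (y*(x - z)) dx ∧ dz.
d(omega) = (-x + 7*z) dx ∧ dy ∧ dz

For a 2-form omega = sum_{i<j} g_{ij} dx_i ∧ dx_j, the exterior derivative is
  d(omega) = sum_{i<j} d(g_{ij}) ∧ dx_i ∧ dx_j = sum_{i<j, k} (∂g_{ij}/∂x_k) dx_k ∧ dx_i ∧ dx_j.
Expand each term, using dx_k ∧ dx_i ∧ dx_j = sgn(permutation) dx_{(a)} ∧ dx_{(b)} ∧ dx_{(c)} with (a < b < c) sorted:
  d(-2*x*y + 3*z^2) includes (∂/∂z)(-2*x*y + 3*z^2) dz = (6*z) dz, which multiplied by dx ∧ dy gives (6*z) dx ∧ dy ∧ dz
  d(y*(x - z)) includes (∂/∂y)(y*(x - z)) dy = (x - z) dy, which multiplied by dx ∧ dz gives (-x + z) dx ∧ dy ∧ dz
Collecting like 3-forms: d(omega) = (-x + 7*z) dx ∧ dy ∧ dz.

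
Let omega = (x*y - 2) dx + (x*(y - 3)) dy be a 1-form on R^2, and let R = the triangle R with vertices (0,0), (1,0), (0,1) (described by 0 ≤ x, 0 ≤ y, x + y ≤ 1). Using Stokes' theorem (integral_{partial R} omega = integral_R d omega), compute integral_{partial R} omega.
integral_(partial R) omega = -3/2

Stokes: integral_partial_R omega = integral_R d omega with d omega = (∂Q/∂x - ∂P/∂y) dx ∧ dy.
  ∂Q/∂x = y - 3
  ∂P/∂y = x
  integrand = ∂Q/∂x - ∂P/∂y = -x + y - 3.
Integrating over R: integral_0^1 integral_0^{1-x} (-x + y - 3) dy dx = -3/2.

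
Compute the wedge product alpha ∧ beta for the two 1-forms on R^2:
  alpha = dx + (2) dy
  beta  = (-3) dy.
alpha ∧ beta = (-3) dx ∧ dy

Distribute the wedge, using dx_i ∧ dx_j = -dx_j ∧ dx_i and dx_i ∧ dx_i = 0. For each pair (i, j) with i < j, the coefficient of dx_i ∧ dx_j in alpha ∧ beta is (alpha_i * beta_j - alpha_j * beta_i). Collecting: alpha ∧ beta = (-3) dx ∧ dy.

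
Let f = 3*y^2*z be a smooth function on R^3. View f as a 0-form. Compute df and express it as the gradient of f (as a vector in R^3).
df = (0) dx + (6*y*z) dy + (3*y^2) dz; grad f = (0, 6*y*z, 3*y^2)

For a 0-form f, d f = (∂f/∂x) dx + (∂f/∂y) dy + (∂f/∂z) dz. The components of the vector representation are exactly the entries of grad f in Cartesian coordinates:
  ∂f/∂x = 0
  ∂f/∂y = 6*y*z
  ∂f/∂z = 3*y^2.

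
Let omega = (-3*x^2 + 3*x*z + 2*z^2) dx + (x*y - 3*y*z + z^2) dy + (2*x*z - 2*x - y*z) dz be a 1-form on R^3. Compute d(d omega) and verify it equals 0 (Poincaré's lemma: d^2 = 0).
d(d omega) = 0

Step 1: d omega = sum_{i<j} (∂f_j/∂x_i - ∂f_i/∂x_j) dx_i ∧ dx_j:
  coeff of dx ∧ dy: y
  coeff of dx ∧ dz: -3*x - 2*z - 2
  coeff of dy ∧ dz: 3*y - 3*z
Step 2: Apply d again to each 2-form coefficient. The only possible 3-form in R^3 is dx ∧ dy ∧ dz, with coefficient
  ∂(coeff of dy∧dz)/∂x - ∂(coeff of dx∧dz)/∂y + ∂(coeff of dx∧dy)/∂z
  = ∂/∂x (3*y - 3*z) - ∂/∂y (-3*x - 2*z - 2) + ∂/∂z (y).
Each of these terms simplifies to sums of mixed partials that cancel in pairs. The result is 0 (by equality of mixed partials for smooth functions — Schwarz / Clairaut).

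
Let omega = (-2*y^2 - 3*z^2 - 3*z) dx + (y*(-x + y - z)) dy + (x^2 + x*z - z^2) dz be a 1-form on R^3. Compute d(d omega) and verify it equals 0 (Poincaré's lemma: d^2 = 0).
d(d omega) = 0

Step 1: d omega = sum_{i<j} (∂f_j/∂x_i - ∂f_i/∂x_j) dx_i ∧ dx_j:
  coeff of dx ∧ dy: 3*y
  coeff of dx ∧ dz: 2*x + 7*z + 3
  coeff of dy ∧ dz: y
Step 2: Apply d again to each 2-form coefficient. The only possible 3-form in R^3 is dx ∧ dy ∧ dz, with coefficient
  ∂(coeff of dy∧dz)/∂x - ∂(coeff of dx∧dz)/∂y + ∂(coeff of dx∧dy)/∂z
  = ∂/∂x (y) - ∂/∂y (2*x + 7*z + 3) + ∂/∂z (3*y).
Each of these terms simplifies to sums of mixed partials that cancel in pairs. The result is 0 (by equality of mixed partials for smooth functions — Schwarz / Clairaut).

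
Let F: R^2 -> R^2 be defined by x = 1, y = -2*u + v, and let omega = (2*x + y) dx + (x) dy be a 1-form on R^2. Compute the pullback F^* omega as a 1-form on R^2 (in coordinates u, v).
F^* omega = (-2) du + (1) dv

Using F^*(f dg) = (f ∘ F) d(g ∘ F), substitute each coordinate x_i by F_i(u, v) in f_i, and replace dx_i by d F_i = (∂F_i/∂u) du + (∂F_i/∂v) dv.
  For the x component: f_1(F) = -2*u + v + 2; d F_1 = (0) du + (0) dv
  For the y component: f_2(F) = 1; d F_2 = (-2) du + (1) dv
Combining and collecting du, dv coefficients:
  coeff of du: -2
  coeff of dv: 1
F^* omega = (-2) du + (1) dv.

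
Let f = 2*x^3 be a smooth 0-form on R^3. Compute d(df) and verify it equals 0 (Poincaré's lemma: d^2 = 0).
d(df) = 0

Step 1: df = sum_i (∂f/∂x_i) dx_i = (6*x^2) dx + (0) dy + (0) dz.
Step 2: Apply d again. Using the 1-form formula, the coefficient of dx ∧ dy in d(df) is ∂^2 f/∂x ∂y - ∂^2 f/∂y ∂x = (0) - (0) = 0 (equality of mixed partials for smooth f).
Similarly for dx ∧ dz and dy ∧ dz — all coefficients vanish. So d(df) = 0.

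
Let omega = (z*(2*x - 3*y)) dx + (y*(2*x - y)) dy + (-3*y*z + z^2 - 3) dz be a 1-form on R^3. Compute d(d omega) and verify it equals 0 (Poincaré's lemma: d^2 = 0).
d(d omega) = 0

Step 1: d omega = sum_{i<j} (∂f_j/∂x_i - ∂f_i/∂x_j) dx_i ∧ dx_j:
  coeff of dx ∧ dy: 2*y + 3*z
  coeff of dx ∧ dz: -2*x + 3*y
  coeff of dy ∧ dz: -3*z
Step 2: Apply d again to each 2-form coefficient. The only possible 3-form in R^3 is dx ∧ dy ∧ dz, with coefficient
  ∂(coeff of dy∧dz)/∂x - ∂(coeff of dx∧dz)/∂y + ∂(coeff of dx∧dy)/∂z
  = ∂/∂x (-3*z) - ∂/∂y (-2*x + 3*y) + ∂/∂z (2*y + 3*z).
Each of these terms simplifies to sums of mixed partials that cancel in pairs. The result is 0 (by equality of mixed partials for smooth functions — Schwarz / Clairaut).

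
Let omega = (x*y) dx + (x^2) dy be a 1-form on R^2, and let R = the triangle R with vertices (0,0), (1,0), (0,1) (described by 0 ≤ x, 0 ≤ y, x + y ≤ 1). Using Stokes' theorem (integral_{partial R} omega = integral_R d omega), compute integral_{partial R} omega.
integral_(partial R) omega = 1/6

Stokes: integral_partial_R omega = integral_R d omega with d omega = (∂Q/∂x - ∂P/∂y) dx ∧ dy.
  ∂Q/∂x = 2*x
  ∂P/∂y = x
  integrand = ∂Q/∂x - ∂P/∂y = x.
Integrating over R: integral_0^1 integral_0^{1-x} (x) dy dx = 1/6.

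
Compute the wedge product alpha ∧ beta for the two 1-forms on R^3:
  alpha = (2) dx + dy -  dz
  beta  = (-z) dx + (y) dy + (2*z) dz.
alpha ∧ beta = (2*y + z) dx ∧ dy + (3*z) dx ∧ dz + (y + 2*z) dy ∧ dz

Distribute the wedge, using dx_i ∧ dx_j = -dx_j ∧ dx_i and dx_i ∧ dx_i = 0. For each pair (i, j) with i < j, the coefficient of dx_i ∧ dx_j in alpha ∧ beta is (alpha_i * beta_j - alpha_j * beta_i). Collecting: alpha ∧ beta = (2*y + z) dx ∧ dy + (3*z) dx ∧ dz + (y + 2*z) dy ∧ dz.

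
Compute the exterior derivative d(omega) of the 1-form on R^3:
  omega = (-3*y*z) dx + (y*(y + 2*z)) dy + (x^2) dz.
d(omega) = (3*z) dx ∧ dy + (2*x + 3*y) dx ∧ dz + (-2*y) dy ∧ dz

For a 1-form omega = sum_i f_i dx_i, the exterior derivative is
  d(omega) = sum_{i < j} (∂f_j/∂x_i - ∂f_i/∂x_j) dx_i ∧ dx_j.
  coefficient of dx ∧ dy: ∂f_2/∂x - ∂f_1/∂y = ∂(y*(y + 2*z))/∂x - ∂(-3*y*z)/∂y = 3*z
  coefficient of dx ∧ dz: ∂f_3/∂x - ∂f_1/∂z = ∂(x^2)/∂x - ∂(-3*y*z)/∂z = 2*x + 3*y
  coefficient of dy ∧ dz: ∂f_3/∂y - ∂f_2/∂z = ∂(x^2)/∂y - ∂(y*(y + 2*z))/∂z = -2*y
Assembling: d(omega) = (3*z) dx ∧ dy + (2*x + 3*y) dx ∧ dz + (-2*y) dy ∧ dz.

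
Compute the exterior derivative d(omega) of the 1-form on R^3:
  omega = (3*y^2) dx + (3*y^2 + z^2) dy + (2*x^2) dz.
d(omega) = (-6*y) dx ∧ dy + (4*x) dx ∧ dz + (-2*z) dy ∧ dz

For a 1-form omega = sum_i f_i dx_i, the exterior derivative is
  d(omega) = sum_{i < j} (∂f_j/∂x_i - ∂f_i/∂x_j) dx_i ∧ dx_j.
  coefficient of dx ∧ dy: ∂f_2/∂x - ∂f_1/∂y = ∂(3*y^2 + z^2)/∂x - ∂(3*y^2)/∂y = -6*y
  coefficient of dx ∧ dz: ∂f_3/∂x - ∂f_1/∂z = ∂(2*x^2)/∂x - ∂(3*y^2)/∂z = 4*x
  coefficient of dy ∧ dz: ∂f_3/∂y - ∂f_2/∂z = ∂(2*x^2)/∂y - ∂(3*y^2 + z^2)/∂z = -2*z
Assembling: d(omega) = (-6*y) dx ∧ dy + (4*x) dx ∧ dz + (-2*z) dy ∧ dz.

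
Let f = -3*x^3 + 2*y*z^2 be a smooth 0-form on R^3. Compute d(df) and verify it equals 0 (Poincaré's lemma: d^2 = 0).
d(df) = 0

Step 1: df = sum_i (∂f/∂x_i) dx_i = (-9*x^2) dx + (2*z^2) dy + (4*y*z) dz.
Step 2: Apply d again. Using the 1-form formula, the coefficient of dx ∧ dy in d(df) is ∂^2 f/∂x ∂y - ∂^2 f/∂y ∂x = (0) - (0) = 0 (equality of mixed partials for smooth f).
Similarly for dx ∧ dz and dy ∧ dz — all coefficients vanish. So d(df) = 0.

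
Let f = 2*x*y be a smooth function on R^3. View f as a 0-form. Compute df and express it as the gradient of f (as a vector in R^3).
df = (2*y) dx + (2*x) dy + (0) dz; grad f = (2*y, 2*x, 0)

For a 0-form f, d f = (∂f/∂x) dx + (∂f/∂y) dy + (∂f/∂z) dz. The components of the vector representation are exactly the entries of grad f in Cartesian coordinates:
  ∂f/∂x = 2*y
  ∂f/∂y = 2*x
  ∂f/∂z = 0.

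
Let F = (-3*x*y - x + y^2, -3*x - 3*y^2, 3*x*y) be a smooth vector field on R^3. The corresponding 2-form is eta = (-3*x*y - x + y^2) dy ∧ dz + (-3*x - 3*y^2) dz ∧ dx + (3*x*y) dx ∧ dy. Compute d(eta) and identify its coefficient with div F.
d(eta) = (-9*y - 1) dx ∧ dy ∧ dz; div F = -9*y - 1

For a 2-form in R^3 of the form above, applying d gives a 3-form with coefficient ∂P/∂x + ∂Q/∂y + ∂R/∂z:
  ∂P/∂x = -3*y - 1
  ∂Q/∂y = -6*y
  ∂R/∂z = 0
Sum = -9*y - 1, which is exactly div F.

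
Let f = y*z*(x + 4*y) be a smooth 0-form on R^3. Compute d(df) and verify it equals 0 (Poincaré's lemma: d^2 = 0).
d(df) = 0

Step 1: df = sum_i (∂f/∂x_i) dx_i = (y*z) dx + (z*(x + 8*y)) dy + (y*(x + 4*y)) dz.
Step 2: Apply d again. Using the 1-form formula, the coefficient of dx ∧ dy in d(df) is ∂^2 f/∂x ∂y - ∂^2 f/∂y ∂x = (z) - (z) = 0 (equality of mixed partials for smooth f).
Similarly for dx ∧ dz and dy ∧ dz — all coefficients vanish. So d(df) = 0.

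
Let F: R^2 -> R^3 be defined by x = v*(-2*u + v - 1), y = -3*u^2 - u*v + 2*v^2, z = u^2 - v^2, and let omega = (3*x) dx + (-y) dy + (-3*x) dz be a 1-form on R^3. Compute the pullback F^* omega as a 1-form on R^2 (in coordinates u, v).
F^* omega = (-18*u^3 + 3*u^2*v + 17*u*v^2 + 6*u*v - 4*v^3 + 6*v^2) du + (-3*u^3 + 23*u^2*v - 24*u*v^2 + 12*u*v + 4*v^3 - 15*v^2 + 3*v) dv

Using F^*(f dg) = (f ∘ F) d(g ∘ F), substitute each coordinate x_i by F_i(u, v) in f_i, and replace dx_i by d F_i = (∂F_i/∂u) du + (∂F_i/∂v) dv.
  For the x component: f_1(F) = 3*v*(-2*u + v - 1); d F_1 = (-2*v) du + (-2*u + 2*v - 1) dv
  For the y component: f_2(F) = 3*u^2 + u*v - 2*v^2; d F_2 = (-6*u - v) du + (-u + 4*v) dv
  For the z component: f_3(F) = 3*v*(2*u - v + 1); d F_3 = (2*u) du + (-2*v) dv
Combining and collecting du, dv coefficients:
  coeff of du: -18*u^3 + 3*u^2*v + 17*u*v^2 + 6*u*v - 4*v^3 + 6*v^2
  coeff of dv: -3*u^3 + 23*u^2*v - 24*u*v^2 + 12*u*v + 4*v^3 - 15*v^2 + 3*v
F^* omega = (-18*u^3 + 3*u^2*v + 17*u*v^2 + 6*u*v - 4*v^3 + 6*v^2) du + (-3*u^3 + 23*u^2*v - 24*u*v^2 + 12*u*v + 4*v^3 - 15*v^2 + 3*v) dv.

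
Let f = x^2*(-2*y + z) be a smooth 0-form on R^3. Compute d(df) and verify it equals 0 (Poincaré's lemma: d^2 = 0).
d(df) = 0

Step 1: df = sum_i (∂f/∂x_i) dx_i = (2*x*(-2*y + z)) dx + (-2*x^2) dy + (x^2) dz.
Step 2: Apply d again. Using the 1-form formula, the coefficient of dx ∧ dy in d(df) is ∂^2 f/∂x ∂y - ∂^2 f/∂y ∂x = (-4*x) - (-4*x) = 0 (equality of mixed partials for smooth f).
Similarly for dx ∧ dz and dy ∧ dz — all coefficients vanish. So d(df) = 0.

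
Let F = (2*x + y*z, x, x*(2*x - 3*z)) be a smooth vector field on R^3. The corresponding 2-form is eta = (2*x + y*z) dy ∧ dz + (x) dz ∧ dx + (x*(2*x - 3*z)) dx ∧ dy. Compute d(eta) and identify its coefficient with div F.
d(eta) = (2 - 3*x) dx ∧ dy ∧ dz; div F = 2 - 3*x

For a 2-form in R^3 of the form above, applying d gives a 3-form with coefficient ∂P/∂x + ∂Q/∂y + ∂R/∂z:
  ∂P/∂x = 2
  ∂Q/∂y = 0
  ∂R/∂z = -3*x
Sum = 2 - 3*x, which is exactly div F.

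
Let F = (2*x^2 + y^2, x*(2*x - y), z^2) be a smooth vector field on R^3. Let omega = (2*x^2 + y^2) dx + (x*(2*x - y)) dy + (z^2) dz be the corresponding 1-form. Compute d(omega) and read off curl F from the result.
d(omega) = (0) dy ∧ dz + (0) dz ∧ dx + (4*x - 3*y) dx ∧ dy; curl F = (0, 0, 4*x - 3*y)

d omega = sum_{i<j} (∂f_j/∂x_i - ∂f_i/∂x_j) dx_i ∧ dx_j. Under the identification (dy ∧ dz, dz ∧ dx, dx ∧ dy) ↔ (e_x, e_y, e_z), the coefficients are exactly the components of curl F. Compute:
  ∂R/∂y - ∂Q/∂z = (0) - (0) = 0
  ∂P/∂z - ∂R/∂x = (0) - (0) = 0
  ∂Q/∂x - ∂P/∂y = (4*x - y) - (2*y) = 4*x - 3*y.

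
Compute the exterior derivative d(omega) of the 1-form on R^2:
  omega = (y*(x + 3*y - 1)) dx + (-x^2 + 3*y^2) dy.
d(omega) = (-3*x - 6*y + 1) dx ∧ dy

For a 1-form omega = sum_i f_i dx_i, the exterior derivative is
  d(omega) = sum_{i < j} (∂f_j/∂x_i - ∂f_i/∂x_j) dx_i ∧ dx_j.
  coefficient of dx ∧ dy: ∂f_2/∂x - ∂f_1/∂y = ∂(-x^2 + 3*y^2)/∂x - ∂(y*(x + 3*y - 1))/∂y = -3*x - 6*y + 1
Assembling: d(omega) = (-3*x - 6*y + 1) dx ∧ dy.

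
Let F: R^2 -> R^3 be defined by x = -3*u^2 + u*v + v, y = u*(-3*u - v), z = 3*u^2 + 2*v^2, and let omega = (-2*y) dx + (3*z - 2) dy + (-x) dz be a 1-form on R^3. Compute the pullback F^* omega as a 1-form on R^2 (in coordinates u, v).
F^* omega = (-72*u^3 - 21*u^2*v - 34*u*v^2 - 6*u*v + 12*u - 6*v^3 + 2*v) du + (-3*u^3 + 14*u^2*v + 6*u^2 - 10*u*v^2 + 2*u*v + 2*u - 4*v^2) dv

Using F^*(f dg) = (f ∘ F) d(g ∘ F), substitute each coordinate x_i by F_i(u, v) in f_i, and replace dx_i by d F_i = (∂F_i/∂u) du + (∂F_i/∂v) dv.
  For the x component: f_1(F) = 2*u*(3*u + v); d F_1 = (-6*u + v) du + (u + 1) dv
  For the y component: f_2(F) = 9*u^2 + 6*v^2 - 2; d F_2 = (-6*u - v) du + (-u) dv
  For the z component: f_3(F) = 3*u^2 - u*v - v; d F_3 = (6*u) du + (4*v) dv
Combining and collecting du, dv coefficients:
  coeff of du: -72*u^3 - 21*u^2*v - 34*u*v^2 - 6*u*v + 12*u - 6*v^3 + 2*v
  coeff of dv: -3*u^3 + 14*u^2*v + 6*u^2 - 10*u*v^2 + 2*u*v + 2*u - 4*v^2
F^* omega = (-72*u^3 - 21*u^2*v - 34*u*v^2 - 6*u*v + 12*u - 6*v^3 + 2*v) du + (-3*u^3 + 14*u^2*v + 6*u^2 - 10*u*v^2 + 2*u*v + 2*u - 4*v^2) dv.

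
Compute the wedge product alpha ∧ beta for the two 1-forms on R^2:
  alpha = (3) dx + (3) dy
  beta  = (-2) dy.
alpha ∧ beta = (-6) dx ∧ dy

Distribute the wedge, using dx_i ∧ dx_j = -dx_j ∧ dx_i and dx_i ∧ dx_i = 0. For each pair (i, j) with i < j, the coefficient of dx_i ∧ dx_j in alpha ∧ beta is (alpha_i * beta_j - alpha_j * beta_i). Collecting: alpha ∧ beta = (-6) dx ∧ dy.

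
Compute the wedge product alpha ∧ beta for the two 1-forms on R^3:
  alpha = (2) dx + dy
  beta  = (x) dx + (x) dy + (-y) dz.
alpha ∧ beta = (x) dx ∧ dy + (-2*y) dx ∧ dz + (-y) dy ∧ dz

Distribute the wedge, using dx_i ∧ dx_j = -dx_j ∧ dx_i and dx_i ∧ dx_i = 0. For each pair (i, j) with i < j, the coefficient of dx_i ∧ dx_j in alpha ∧ beta is (alpha_i * beta_j - alpha_j * beta_i). Collecting: alpha ∧ beta = (x) dx ∧ dy + (-2*y) dx ∧ dz + (-y) dy ∧ dz.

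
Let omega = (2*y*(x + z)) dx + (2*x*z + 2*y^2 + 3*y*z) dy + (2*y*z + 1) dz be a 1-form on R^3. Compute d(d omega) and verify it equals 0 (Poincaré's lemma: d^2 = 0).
d(d omega) = 0

Step 1: d omega = sum_{i<j} (∂f_j/∂x_i - ∂f_i/∂x_j) dx_i ∧ dx_j:
  coeff of dx ∧ dy: -2*x
  coeff of dx ∧ dz: -2*y
  coeff of dy ∧ dz: -2*x - 3*y + 2*z
Step 2: Apply d again to each 2-form coefficient. The only possible 3-form in R^3 is dx ∧ dy ∧ dz, with coefficient
  ∂(coeff of dy∧dz)/∂x - ∂(coeff of dx∧dz)/∂y + ∂(coeff of dx∧dy)/∂z
  = ∂/∂x (-2*x - 3*y + 2*z) - ∂/∂y (-2*y) + ∂/∂z (-2*x).
Each of these terms simplifies to sums of mixed partials that cancel in pairs. The result is 0 (by equality of mixed partials for smooth functions — Schwarz / Clairaut).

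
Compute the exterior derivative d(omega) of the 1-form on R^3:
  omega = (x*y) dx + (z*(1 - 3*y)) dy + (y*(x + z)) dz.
d(omega) = (-x) dx ∧ dy + (y) dx ∧ dz + (x + 3*y + z - 1) dy ∧ dz

For a 1-form omega = sum_i f_i dx_i, the exterior derivative is
  d(omega) = sum_{i < j} (∂f_j/∂x_i - ∂f_i/∂x_j) dx_i ∧ dx_j.
  coefficient of dx ∧ dy: ∂f_2/∂x - ∂f_1/∂y = ∂(z*(1 - 3*y))/∂x - ∂(x*y)/∂y = -x
  coefficient of dx ∧ dz: ∂f_3/∂x - ∂f_1/∂z = ∂(y*(x + z))/∂x - ∂(x*y)/∂z = y
  coefficient of dy ∧ dz: ∂f_3/∂y - ∂f_2/∂z = ∂(y*(x + z))/∂y - ∂(z*(1 - 3*y))/∂z = x + 3*y + z - 1
Assembling: d(omega) = (-x) dx ∧ dy + (y) dx ∧ dz + (x + 3*y + z - 1) dy ∧ dz.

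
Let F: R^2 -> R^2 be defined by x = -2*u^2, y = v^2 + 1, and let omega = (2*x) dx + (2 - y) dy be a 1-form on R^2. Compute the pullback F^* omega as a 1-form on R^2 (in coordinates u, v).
F^* omega = (16*u^3) du + (2*v*(1 - v^2)) dv

Using F^*(f dg) = (f ∘ F) d(g ∘ F), substitute each coordinate x_i by F_i(u, v) in f_i, and replace dx_i by d F_i = (∂F_i/∂u) du + (∂F_i/∂v) dv.
  For the x component: f_1(F) = -4*u^2; d F_1 = (-4*u) du + (0) dv
  For the y component: f_2(F) = 1 - v^2; d F_2 = (0) du + (2*v) dv
Combining and collecting du, dv coefficients:
  coeff of du: 16*u^3
  coeff of dv: 2*v*(1 - v^2)
F^* omega = (16*u^3) du + (2*v*(1 - v^2)) dv.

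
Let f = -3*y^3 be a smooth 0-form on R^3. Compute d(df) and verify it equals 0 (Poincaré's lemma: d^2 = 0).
d(df) = 0

Step 1: df = sum_i (∂f/∂x_i) dx_i = (0) dx + (-9*y^2) dy + (0) dz.
Step 2: Apply d again. Using the 1-form formula, the coefficient of dx ∧ dy in d(df) is ∂^2 f/∂x ∂y - ∂^2 f/∂y ∂x = (0) - (0) = 0 (equality of mixed partials for smooth f).
Similarly for dx ∧ dz and dy ∧ dz — all coefficients vanish. So d(df) = 0.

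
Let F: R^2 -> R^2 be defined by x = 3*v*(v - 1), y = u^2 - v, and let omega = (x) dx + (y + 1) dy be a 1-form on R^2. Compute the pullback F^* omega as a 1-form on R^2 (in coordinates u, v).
F^* omega = (2*u*(u^2 - v + 1)) du + (-u^2 + 18*v^3 - 27*v^2 + 10*v - 1) dv

Using F^*(f dg) = (f ∘ F) d(g ∘ F), substitute each coordinate x_i by F_i(u, v) in f_i, and replace dx_i by d F_i = (∂F_i/∂u) du + (∂F_i/∂v) dv.
  For the x component: f_1(F) = 3*v*(v - 1); d F_1 = (0) du + (6*v - 3) dv
  For the y component: f_2(F) = u^2 - v + 1; d F_2 = (2*u) du + (-1) dv
Combining and collecting du, dv coefficients:
  coeff of du: 2*u*(u^2 - v + 1)
  coeff of dv: -u^2 + 18*v^3 - 27*v^2 + 10*v - 1
F^* omega = (2*u*(u^2 - v + 1)) du + (-u^2 + 18*v^3 - 27*v^2 + 10*v - 1) dv.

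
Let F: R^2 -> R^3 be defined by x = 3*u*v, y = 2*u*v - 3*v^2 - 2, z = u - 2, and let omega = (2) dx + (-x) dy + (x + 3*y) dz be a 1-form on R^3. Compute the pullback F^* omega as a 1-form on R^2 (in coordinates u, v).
F^* omega = (-6*u*v^2 + 9*u*v - 9*v^2 + 6*v - 6) du + (6*u*(-u*v + 3*v^2 + 1)) dv

Using F^*(f dg) = (f ∘ F) d(g ∘ F), substitute each coordinate x_i by F_i(u, v) in f_i, and replace dx_i by d F_i = (∂F_i/∂u) du + (∂F_i/∂v) dv.
  For the x component: f_1(F) = 2; d F_1 = (3*v) du + (3*u) dv
  For the y component: f_2(F) = -3*u*v; d F_2 = (2*v) du + (2*u - 6*v) dv
  For the z component: f_3(F) = 9*u*v - 9*v^2 - 6; d F_3 = (1) du + (0) dv
Combining and collecting du, dv coefficients:
  coeff of du: -6*u*v^2 + 9*u*v - 9*v^2 + 6*v - 6
  coeff of dv: 6*u*(-u*v + 3*v^2 + 1)
F^* omega = (-6*u*v^2 + 9*u*v - 9*v^2 + 6*v - 6) du + (6*u*(-u*v + 3*v^2 + 1)) dv.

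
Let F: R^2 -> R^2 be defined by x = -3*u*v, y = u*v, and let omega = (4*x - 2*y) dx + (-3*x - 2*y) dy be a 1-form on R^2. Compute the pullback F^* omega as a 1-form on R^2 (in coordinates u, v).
F^* omega = (49*u*v^2) du + (49*u^2*v) dv

Using F^*(f dg) = (f ∘ F) d(g ∘ F), substitute each coordinate x_i by F_i(u, v) in f_i, and replace dx_i by d F_i = (∂F_i/∂u) du + (∂F_i/∂v) dv.
  For the x component: f_1(F) = -14*u*v; d F_1 = (-3*v) du + (-3*u) dv
  For the y component: f_2(F) = 7*u*v; d F_2 = (v) du + (u) dv
Combining and collecting du, dv coefficients:
  coeff of du: 49*u*v^2
  coeff of dv: 49*u^2*v
F^* omega = (49*u*v^2) du + (49*u^2*v) dv.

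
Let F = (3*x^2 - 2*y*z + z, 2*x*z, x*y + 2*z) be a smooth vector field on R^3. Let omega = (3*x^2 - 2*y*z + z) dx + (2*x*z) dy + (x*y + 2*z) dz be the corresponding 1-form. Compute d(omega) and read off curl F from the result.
d(omega) = (-x) dy ∧ dz + (1 - 3*y) dz ∧ dx + (4*z) dx ∧ dy; curl F = (-x, 1 - 3*y, 4*z)

d omega = sum_{i<j} (∂f_j/∂x_i - ∂f_i/∂x_j) dx_i ∧ dx_j. Under the identification (dy ∧ dz, dz ∧ dx, dx ∧ dy) ↔ (e_x, e_y, e_z), the coefficients are exactly the components of curl F. Compute:
  ∂R/∂y - ∂Q/∂z = (x) - (2*x) = -x
  ∂P/∂z - ∂R/∂x = (1 - 2*y) - (y) = 1 - 3*y
  ∂Q/∂x - ∂P/∂y = (2*z) - (-2*z) = 4*z.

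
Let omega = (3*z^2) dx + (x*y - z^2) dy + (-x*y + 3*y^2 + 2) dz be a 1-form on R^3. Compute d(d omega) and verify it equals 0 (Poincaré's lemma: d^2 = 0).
d(d omega) = 0

Step 1: d omega = sum_{i<j} (∂f_j/∂x_i - ∂f_i/∂x_j) dx_i ∧ dx_j:
  coeff of dx ∧ dy: y
  coeff of dx ∧ dz: -y - 6*z
  coeff of dy ∧ dz: -x + 6*y + 2*z
Step 2: Apply d again to each 2-form coefficient. The only possible 3-form in R^3 is dx ∧ dy ∧ dz, with coefficient
  ∂(coeff of dy∧dz)/∂x - ∂(coeff of dx∧dz)/∂y + ∂(coeff of dx∧dy)/∂z
  = ∂/∂x (-x + 6*y + 2*z) - ∂/∂y (-y - 6*z) + ∂/∂z (y).
Each of these terms simplifies to sums of mixed partials that cancel in pairs. The result is 0 (by equality of mixed partials for smooth functions — Schwarz / Clairaut).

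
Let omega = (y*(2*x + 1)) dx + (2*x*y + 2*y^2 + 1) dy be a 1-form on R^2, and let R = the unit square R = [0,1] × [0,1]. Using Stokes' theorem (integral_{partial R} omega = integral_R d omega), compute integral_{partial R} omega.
integral_(partial R) omega = -1

Stokes: integral_partial_R omega = integral_R d omega with d omega = (∂Q/∂x - ∂P/∂y) dx ∧ dy.
  ∂Q/∂x = 2*y
  ∂P/∂y = 2*x + 1
  integrand = ∂Q/∂x - ∂P/∂y = -2*x + 2*y - 1.
Integrating over R: integral_0^1 integral_0^1 (-2*x + 2*y - 1) dx dy = -1.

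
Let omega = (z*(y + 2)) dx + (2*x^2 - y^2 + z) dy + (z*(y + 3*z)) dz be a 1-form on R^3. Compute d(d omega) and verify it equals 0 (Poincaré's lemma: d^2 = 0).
d(d omega) = 0

Step 1: d omega = sum_{i<j} (∂f_j/∂x_i - ∂f_i/∂x_j) dx_i ∧ dx_j:
  coeff of dx ∧ dy: 4*x - z
  coeff of dx ∧ dz: -y - 2
  coeff of dy ∧ dz: z - 1
Step 2: Apply d again to each 2-form coefficient. The only possible 3-form in R^3 is dx ∧ dy ∧ dz, with coefficient
  ∂(coeff of dy∧dz)/∂x - ∂(coeff of dx∧dz)/∂y + ∂(coeff of dx∧dy)/∂z
  = ∂/∂x (z - 1) - ∂/∂y (-y - 2) + ∂/∂z (4*x - z).
Each of these terms simplifies to sums of mixed partials that cancel in pairs. The result is 0 (by equality of mixed partials for smooth functions — Schwarz / Clairaut).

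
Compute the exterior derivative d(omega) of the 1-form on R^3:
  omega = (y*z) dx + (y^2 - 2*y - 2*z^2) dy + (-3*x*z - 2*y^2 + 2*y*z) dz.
d(omega) = (-z) dx ∧ dy + (-y - 3*z) dx ∧ dz + (-4*y + 6*z) dy ∧ dz

For a 1-form omega = sum_i f_i dx_i, the exterior derivative is
  d(omega) = sum_{i < j} (∂f_j/∂x_i - ∂f_i/∂x_j) dx_i ∧ dx_j.
  coefficient of dx ∧ dy: ∂f_2/∂x - ∂f_1/∂y = ∂(y^2 - 2*y - 2*z^2)/∂x - ∂(y*z)/∂y = -z
  coefficient of dx ∧ dz: ∂f_3/∂x - ∂f_1/∂z = ∂(-3*x*z - 2*y^2 + 2*y*z)/∂x - ∂(y*z)/∂z = -y - 3*z
  coefficient of dy ∧ dz: ∂f_3/∂y - ∂f_2/∂z = ∂(-3*x*z - 2*y^2 + 2*y*z)/∂y - ∂(y^2 - 2*y - 2*z^2)/∂z = -4*y + 6*z
Assembling: d(omega) = (-z) dx ∧ dy + (-y - 3*z) dx ∧ dz + (-4*y + 6*z) dy ∧ dz.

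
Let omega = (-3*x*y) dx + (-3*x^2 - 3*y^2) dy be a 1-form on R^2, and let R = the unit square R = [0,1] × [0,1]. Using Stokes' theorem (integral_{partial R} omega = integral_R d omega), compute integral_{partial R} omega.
integral_(partial R) omega = -3/2

Stokes: integral_partial_R omega = integral_R d omega with d omega = (∂Q/∂x - ∂P/∂y) dx ∧ dy.
  ∂Q/∂x = -6*x
  ∂P/∂y = -3*x
  integrand = ∂Q/∂x - ∂P/∂y = -3*x.
Integrating over R: integral_0^1 integral_0^1 (-3*x) dx dy = -3/2.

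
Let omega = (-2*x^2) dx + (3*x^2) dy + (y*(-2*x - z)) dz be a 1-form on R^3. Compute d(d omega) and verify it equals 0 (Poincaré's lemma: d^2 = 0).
d(d omega) = 0

Step 1: d omega = sum_{i<j} (∂f_j/∂x_i - ∂f_i/∂x_j) dx_i ∧ dx_j:
  coeff of dx ∧ dy: 6*x
  coeff of dx ∧ dz: -2*y
  coeff of dy ∧ dz: -2*x - z
Step 2: Apply d again to each 2-form coefficient. The only possible 3-form in R^3 is dx ∧ dy ∧ dz, with coefficient
  ∂(coeff of dy∧dz)/∂x - ∂(coeff of dx∧dz)/∂y + ∂(coeff of dx∧dy)/∂z
  = ∂/∂x (-2*x - z) - ∂/∂y (-2*y) + ∂/∂z (6*x).
Each of these terms simplifies to sums of mixed partials that cancel in pairs. The result is 0 (by equality of mixed partials for smooth functions — Schwarz / Clairaut).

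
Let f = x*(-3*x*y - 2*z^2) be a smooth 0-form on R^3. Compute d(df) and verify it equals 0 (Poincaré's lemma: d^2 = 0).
d(df) = 0

Step 1: df = sum_i (∂f/∂x_i) dx_i = (-6*x*y - 2*z^2) dx + (-3*x^2) dy + (-4*x*z) dz.
Step 2: Apply d again. Using the 1-form formula, the coefficient of dx ∧ dy in d(df) is ∂^2 f/∂x ∂y - ∂^2 f/∂y ∂x = (-6*x) - (-6*x) = 0 (equality of mixed partials for smooth f).
Similarly for dx ∧ dz and dy ∧ dz — all coefficients vanish. So d(df) = 0.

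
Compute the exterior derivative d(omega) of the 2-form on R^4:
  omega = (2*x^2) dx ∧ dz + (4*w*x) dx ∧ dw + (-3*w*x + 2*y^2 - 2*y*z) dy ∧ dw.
d(omega) = (-3*w) dx ∧ dy ∧ dw + (2*y) dy ∧ dz ∧ dw

For a 2-form omega = sum_{i<j} g_{ij} dx_i ∧ dx_j, the exterior derivative is
  d(omega) = sum_{i<j} d(g_{ij}) ∧ dx_i ∧ dx_j = sum_{i<j, k} (∂g_{ij}/∂x_k) dx_k ∧ dx_i ∧ dx_j.
Expand each term, using dx_k ∧ dx_i ∧ dx_j = sgn(permutation) dx_{(a)} ∧ dx_{(b)} ∧ dx_{(c)} with (a < b < c) sorted:
  d(-3*w*x + 2*y^2 - 2*y*z) includes (∂/∂x)(-3*w*x + 2*y^2 - 2*y*z) dx = (-3*w) dx, which multiplied by dy ∧ dw gives (-3*w) dx ∧ dy ∧ dw
  d(-3*w*x + 2*y^2 - 2*y*z) includes (∂/∂z)(-3*w*x + 2*y^2 - 2*y*z) dz = (-2*y) dz, which multiplied by dy ∧ dw gives (2*y) dy ∧ dz ∧ dw
Collecting like 3-forms: d(omega) = (-3*w) dx ∧ dy ∧ dw + (2*y) dy ∧ dz ∧ dw.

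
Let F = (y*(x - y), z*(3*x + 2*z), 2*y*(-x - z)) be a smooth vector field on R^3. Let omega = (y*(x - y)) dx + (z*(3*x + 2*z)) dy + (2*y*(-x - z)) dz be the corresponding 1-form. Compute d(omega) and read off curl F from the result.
d(omega) = (-5*x - 6*z) dy ∧ dz + (2*y) dz ∧ dx + (-x + 2*y + 3*z) dx ∧ dy; curl F = (-5*x - 6*z, 2*y, -x + 2*y + 3*z)

d omega = sum_{i<j} (∂f_j/∂x_i - ∂f_i/∂x_j) dx_i ∧ dx_j. Under the identification (dy ∧ dz, dz ∧ dx, dx ∧ dy) ↔ (e_x, e_y, e_z), the coefficients are exactly the components of curl F. Compute:
  ∂R/∂y - ∂Q/∂z = (-2*x - 2*z) - (3*x + 4*z) = -5*x - 6*z
  ∂P/∂z - ∂R/∂x = (0) - (-2*y) = 2*y
  ∂Q/∂x - ∂P/∂y = (3*z) - (x - 2*y) = -x + 2*y + 3*z.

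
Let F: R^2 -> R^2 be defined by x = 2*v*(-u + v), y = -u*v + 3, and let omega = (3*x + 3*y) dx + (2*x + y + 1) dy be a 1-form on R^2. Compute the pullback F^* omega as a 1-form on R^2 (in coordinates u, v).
F^* omega = (v*(23*u*v - 16*v^2 - 22)) du + (23*u^2*v - 52*u*v^2 - 22*u + 24*v^3 + 36*v) dv

Using F^*(f dg) = (f ∘ F) d(g ∘ F), substitute each coordinate x_i by F_i(u, v) in f_i, and replace dx_i by d F_i = (∂F_i/∂u) du + (∂F_i/∂v) dv.
  For the x component: f_1(F) = -9*u*v + 6*v^2 + 9; d F_1 = (-2*v) du + (-2*u + 4*v) dv
  For the y component: f_2(F) = -5*u*v + 4*v^2 + 4; d F_2 = (-v) du + (-u) dv
Combining and collecting du, dv coefficients:
  coeff of du: v*(23*u*v - 16*v^2 - 22)
  coeff of dv: 23*u^2*v - 52*u*v^2 - 22*u + 24*v^3 + 36*v
F^* omega = (v*(23*u*v - 16*v^2 - 22)) du + (23*u^2*v - 52*u*v^2 - 22*u + 24*v^3 + 36*v) dv.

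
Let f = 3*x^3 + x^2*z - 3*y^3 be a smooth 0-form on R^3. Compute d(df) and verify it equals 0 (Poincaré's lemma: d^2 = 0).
d(df) = 0

Step 1: df = sum_i (∂f/∂x_i) dx_i = (x*(9*x + 2*z)) dx + (-9*y^2) dy + (x^2) dz.
Step 2: Apply d again. Using the 1-form formula, the coefficient of dx ∧ dy in d(df) is ∂^2 f/∂x ∂y - ∂^2 f/∂y ∂x = (0) - (0) = 0 (equality of mixed partials for smooth f).
Similarly for dx ∧ dz and dy ∧ dz — all coefficients vanish. So d(df) = 0.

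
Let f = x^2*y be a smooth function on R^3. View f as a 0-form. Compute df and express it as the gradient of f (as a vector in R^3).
df = (2*x*y) dx + (x^2) dy + (0) dz; grad f = (2*x*y, x^2, 0)

For a 0-form f, d f = (∂f/∂x) dx + (∂f/∂y) dy + (∂f/∂z) dz. The components of the vector representation are exactly the entries of grad f in Cartesian coordinates:
  ∂f/∂x = 2*x*y
  ∂f/∂y = x^2
  ∂f/∂z = 0.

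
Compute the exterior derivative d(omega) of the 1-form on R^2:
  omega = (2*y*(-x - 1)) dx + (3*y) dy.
d(omega) = (2*x + 2) dx ∧ dy

For a 1-form omega = sum_i f_i dx_i, the exterior derivative is
  d(omega) = sum_{i < j} (∂f_j/∂x_i - ∂f_i/∂x_j) dx_i ∧ dx_j.
  coefficient of dx ∧ dy: ∂f_2/∂x - ∂f_1/∂y = ∂(3*y)/∂x - ∂(2*y*(-x - 1))/∂y = 2*x + 2
Assembling: d(omega) = (2*x + 2) dx ∧ dy.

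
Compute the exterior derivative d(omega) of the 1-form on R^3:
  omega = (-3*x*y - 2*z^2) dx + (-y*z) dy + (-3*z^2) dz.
d(omega) = (3*x) dx ∧ dy + (4*z) dx ∧ dz + (y) dy ∧ dz

For a 1-form omega = sum_i f_i dx_i, the exterior derivative is
  d(omega) = sum_{i < j} (∂f_j/∂x_i - ∂f_i/∂x_j) dx_i ∧ dx_j.
  coefficient of dx ∧ dy: ∂f_2/∂x - ∂f_1/∂y = ∂(-y*z)/∂x - ∂(-3*x*y - 2*z^2)/∂y = 3*x
  coefficient of dx ∧ dz: ∂f_3/∂x - ∂f_1/∂z = ∂(-3*z^2)/∂x - ∂(-3*x*y - 2*z^2)/∂z = 4*z
  coefficient of dy ∧ dz: ∂f_3/∂y - ∂f_2/∂z = ∂(-3*z^2)/∂y - ∂(-y*z)/∂z = y
Assembling: d(omega) = (3*x) dx ∧ dy + (4*z) dx ∧ dz + (y) dy ∧ dz.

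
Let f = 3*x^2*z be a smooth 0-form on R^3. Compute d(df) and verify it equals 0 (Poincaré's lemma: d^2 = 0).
d(df) = 0

Step 1: df = sum_i (∂f/∂x_i) dx_i = (6*x*z) dx + (0) dy + (3*x^2) dz.
Step 2: Apply d again. Using the 1-form formula, the coefficient of dx ∧ dy in d(df) is ∂^2 f/∂x ∂y - ∂^2 f/∂y ∂x = (0) - (0) = 0 (equality of mixed partials for smooth f).
Similarly for dx ∧ dz and dy ∧ dz — all coefficients vanish. So d(df) = 0.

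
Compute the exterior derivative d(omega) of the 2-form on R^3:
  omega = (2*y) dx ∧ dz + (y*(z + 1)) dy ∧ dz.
d(omega) = (-2) dx ∧ dy ∧ dz

For a 2-form omega = sum_{i<j} g_{ij} dx_i ∧ dx_j, the exterior derivative is
  d(omega) = sum_{i<j} d(g_{ij}) ∧ dx_i ∧ dx_j = sum_{i<j, k} (∂g_{ij}/∂x_k) dx_k ∧ dx_i ∧ dx_j.
Expand each term, using dx_k ∧ dx_i ∧ dx_j = sgn(permutation) dx_{(a)} ∧ dx_{(b)} ∧ dx_{(c)} with (a < b < c) sorted:
  d(2*y) includes (∂/∂y)(2*y) dy = (2) dy, which multiplied by dx ∧ dz gives (-2) dx ∧ dy ∧ dz
Collecting like 3-forms: d(omega) = (-2) dx ∧ dy ∧ dz.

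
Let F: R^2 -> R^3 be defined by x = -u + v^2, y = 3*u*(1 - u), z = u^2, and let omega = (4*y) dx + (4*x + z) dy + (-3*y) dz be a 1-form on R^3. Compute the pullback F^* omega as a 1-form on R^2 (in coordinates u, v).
F^* omega = (12*u^3 + 21*u^2 - 24*u*v^2 - 24*u + 12*v^2) du + (24*u*v*(1 - u)) dv

Using F^*(f dg) = (f ∘ F) d(g ∘ F), substitute each coordinate x_i by F_i(u, v) in f_i, and replace dx_i by d F_i = (∂F_i/∂u) du + (∂F_i/∂v) dv.
  For the x component: f_1(F) = 12*u*(1 - u); d F_1 = (-1) du + (2*v) dv
  For the y component: f_2(F) = u^2 - 4*u + 4*v^2; d F_2 = (3 - 6*u) du + (0) dv
  For the z component: f_3(F) = 9*u*(u - 1); d F_3 = (2*u) du + (0) dv
Combining and collecting du, dv coefficients:
  coeff of du: 12*u^3 + 21*u^2 - 24*u*v^2 - 24*u + 12*v^2
  coeff of dv: 24*u*v*(1 - u)
F^* omega = (12*u^3 + 21*u^2 - 24*u*v^2 - 24*u + 12*v^2) du + (24*u*v*(1 - u)) dv.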